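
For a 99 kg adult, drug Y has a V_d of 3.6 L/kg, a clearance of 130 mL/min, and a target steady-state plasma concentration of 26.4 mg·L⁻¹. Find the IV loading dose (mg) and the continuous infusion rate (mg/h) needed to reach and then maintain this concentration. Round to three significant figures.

(a) 9410 mg; (b) 206 mg/h

Total Vd = 3.6 × 99 = 356.4 L
LD = Vd · C_target = 356.4 × 26.4 = 9409 mg
CL = 130 mL/min = 130 × 0.06 = 7.800 L/h
Maintenance infusion rate = CL × Css = 7.800 × 26.4 = 205.9 mg/h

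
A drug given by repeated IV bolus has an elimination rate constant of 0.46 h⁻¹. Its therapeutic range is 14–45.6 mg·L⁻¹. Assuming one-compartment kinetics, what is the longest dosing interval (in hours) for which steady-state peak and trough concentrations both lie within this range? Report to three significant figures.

Between IV bolus doses, concentration decays as C = C₀·e^(−kτ), so C_peak/C_trough = e^(kτ).
τ_max = ln(C_peak/C_trough) / k = ln(45.6/14) / 0.4600 = 1.181 / 0.4600 = 2.567 h

2.57 h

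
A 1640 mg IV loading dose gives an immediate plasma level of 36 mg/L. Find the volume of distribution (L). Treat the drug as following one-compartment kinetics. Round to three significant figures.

Immediately after an IV bolus, C₀ = Dose / Vd, so Vd = Dose / C₀.
Vd = 1640 / 36 = 45.56 L

45.6 L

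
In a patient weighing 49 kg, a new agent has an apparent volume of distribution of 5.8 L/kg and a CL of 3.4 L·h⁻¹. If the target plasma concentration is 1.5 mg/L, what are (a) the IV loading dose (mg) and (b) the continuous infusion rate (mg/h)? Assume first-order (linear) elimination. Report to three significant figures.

(a) 426 mg; (b) 5.10 mg/h

Vd = 5.8 L/kg × 49 kg = 284.2 L
Loading dose = Vd × C = 284.2 × 1.5 = 426.3 mg
Maintenance: replace elimination → rate = CL × Css = 3.400 × 1.5 = 5.100 mg/h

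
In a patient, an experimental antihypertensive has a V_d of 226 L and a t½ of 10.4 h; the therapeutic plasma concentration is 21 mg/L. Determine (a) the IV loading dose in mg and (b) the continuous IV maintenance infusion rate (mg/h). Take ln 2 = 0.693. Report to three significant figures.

LD = Vd × C = 226.0 × 21 = 4746 mg
CL = 0.693 × Vd / t½ = 0.693 × 226.0 / 10.4 = 15.06 L/h
Infusion rate = CL × Css = 15.06 × 21 = 316.3 mg/h

(a) 4750 mg; (b) 316 mg/h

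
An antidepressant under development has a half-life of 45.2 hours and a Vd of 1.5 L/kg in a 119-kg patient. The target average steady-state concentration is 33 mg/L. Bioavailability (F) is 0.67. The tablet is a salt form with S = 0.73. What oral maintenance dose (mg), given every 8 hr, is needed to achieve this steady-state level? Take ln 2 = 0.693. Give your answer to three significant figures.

1480 mg

Vd(total) = 119 kg × 1.5 L/kg = 178.5 L
CL = 0.693 × Vd / t½ = 0.693 × 178.5 / 45.2 = 2.737 L/h
D = CL × Css × τ / F / S = 2.737 × 33 × 8 / 0.67 / 0.73 = 1477 mg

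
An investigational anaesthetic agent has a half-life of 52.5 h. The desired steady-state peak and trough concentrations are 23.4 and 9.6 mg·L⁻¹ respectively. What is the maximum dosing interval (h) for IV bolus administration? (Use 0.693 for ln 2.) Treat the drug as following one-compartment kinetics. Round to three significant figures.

k = 0.693 / t½ = 0.693 / 52.5 = 0.01320 h⁻¹
Between IV bolus doses, concentration decays as C = C₀·e^(−kτ), so C_peak/C_trough = e^(kτ).
τ_max = ln(C_peak/C_trough) / k = ln(23.4/9.6) / 0.01320 = 0.8910 / 0.01320 = 67.50 h

67.5 h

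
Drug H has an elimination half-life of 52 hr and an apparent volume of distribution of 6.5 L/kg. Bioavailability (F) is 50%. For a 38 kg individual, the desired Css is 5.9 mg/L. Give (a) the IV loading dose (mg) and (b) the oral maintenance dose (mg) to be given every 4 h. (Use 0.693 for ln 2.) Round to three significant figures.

Total Vd = 6.5 × 38 = 247.0 L
LD = Vd × C = 247.0 × 5.9 = 1457 mg
CL = 0.693 × Vd / t½ = 0.693 × 247.0 / 52 = 3.292 L/h
D = CL × Css × τ / F = 3.292 × 5.9 × 4 / 0.5 = 155.4 mg

(a) 1460 mg; (b) 155 mg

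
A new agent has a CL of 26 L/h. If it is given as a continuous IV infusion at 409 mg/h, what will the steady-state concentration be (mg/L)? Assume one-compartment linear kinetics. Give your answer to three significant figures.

Css = rate / CL = 409 / 26.00 = 15.73 mg/L

15.7 mg/L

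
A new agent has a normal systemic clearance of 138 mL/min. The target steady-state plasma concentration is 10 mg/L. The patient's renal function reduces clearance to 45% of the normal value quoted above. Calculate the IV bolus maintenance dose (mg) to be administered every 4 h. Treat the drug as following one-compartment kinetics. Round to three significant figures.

CL = 138 mL/min × 60/1000 = 8.280 L/h
Patient clearance = 0.45 × 8.280 = 3.726 L/h
D = CL × Css × τ = 3.726 × 10 × 4 = 149.0 mg

149 mg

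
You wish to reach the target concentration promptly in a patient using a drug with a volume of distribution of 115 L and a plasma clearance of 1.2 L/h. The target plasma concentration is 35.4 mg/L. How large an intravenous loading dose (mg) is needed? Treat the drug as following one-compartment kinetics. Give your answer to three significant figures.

4070 mg

LD = Vd × C = 115.0 × 35.40 = 4071 mg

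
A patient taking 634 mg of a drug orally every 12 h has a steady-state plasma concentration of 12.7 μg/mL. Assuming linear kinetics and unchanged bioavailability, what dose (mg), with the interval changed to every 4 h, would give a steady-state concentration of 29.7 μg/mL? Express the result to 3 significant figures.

With linear kinetics, Css is proportional to dose rate (D/τ) at fixed clearance.
D₂ = D₁ × (Css,target / Css,current) × (τ₂/τ₁) = 634 × (29.7/12.7) × (4/12) = 494.2 mg

494 mg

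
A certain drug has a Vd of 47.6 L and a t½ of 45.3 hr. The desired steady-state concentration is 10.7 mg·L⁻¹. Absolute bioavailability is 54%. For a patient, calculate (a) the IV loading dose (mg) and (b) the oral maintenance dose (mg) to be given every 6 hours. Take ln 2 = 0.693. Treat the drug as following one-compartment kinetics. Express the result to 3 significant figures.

(a) 509 mg; (b) 86.6 mg

LD = Vd × C = 47.60 × 10.7 = 509.3 mg
CL = 0.693 × Vd / t½ = 0.693 × 47.60 / 45.3 = 0.7282 L/h
D = CL × Css × τ / F = 0.7282 × 10.7 × 6 / 0.54 = 86.57 mg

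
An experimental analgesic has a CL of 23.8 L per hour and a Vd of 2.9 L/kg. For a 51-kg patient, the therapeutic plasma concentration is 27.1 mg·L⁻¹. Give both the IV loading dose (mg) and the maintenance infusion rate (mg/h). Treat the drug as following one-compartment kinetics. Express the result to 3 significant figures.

Vd = 2.9 L/kg × 51 kg = 147.9 L
Loading: fill Vd to C_target → 147.9 L × 27.1 mg/L = 4008 mg
Infusion rate = 23.80 L/h × 27.1 mg/L = 645.0 mg/h

(a) 4010 mg; (b) 645 mg/h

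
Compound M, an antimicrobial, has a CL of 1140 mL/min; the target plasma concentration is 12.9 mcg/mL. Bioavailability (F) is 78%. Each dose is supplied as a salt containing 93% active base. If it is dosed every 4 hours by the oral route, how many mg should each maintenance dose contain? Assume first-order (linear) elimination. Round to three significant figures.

Convert clearance: 1140 mL/min × 60 min/h ÷ 1000 mL/L = 68.40 L/h
D = CL × Css × τ / F / S = 68.40 × 12.9 × 4 / 0.78 / 0.93 = 4866 mg

4870 mg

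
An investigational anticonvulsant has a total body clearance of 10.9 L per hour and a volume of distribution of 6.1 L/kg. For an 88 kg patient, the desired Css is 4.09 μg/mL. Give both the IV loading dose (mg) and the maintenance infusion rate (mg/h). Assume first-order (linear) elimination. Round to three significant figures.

(a) 2200 mg; (b) 44.6 mg/h

Vd(total) = 88 kg × 6.1 L/kg = 536.8 L
Loading: fill Vd to C_target → 536.8 L × 4.09 mg/L = 2196 mg
Infusion rate = 10.90 L/h × 4.09 mg/L = 44.58 mg/h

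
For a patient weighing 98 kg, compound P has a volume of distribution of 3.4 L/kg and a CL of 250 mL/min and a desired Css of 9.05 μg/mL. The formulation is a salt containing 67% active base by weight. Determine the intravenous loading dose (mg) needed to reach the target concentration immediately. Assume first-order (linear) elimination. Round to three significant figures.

Vd = 3.4 L/kg × 98 kg = 333.2 L
LD = Vd × C / S = 333.2 × 9.050 / 0.67 = 4501 mg

4500 mg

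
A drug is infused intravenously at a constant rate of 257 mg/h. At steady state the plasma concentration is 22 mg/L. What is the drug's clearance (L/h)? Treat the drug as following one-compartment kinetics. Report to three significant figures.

At steady state, infusion rate = CL × Css, so CL = rate / Css.
CL = 257 / 22 = 11.68 L/h

11.7 L/h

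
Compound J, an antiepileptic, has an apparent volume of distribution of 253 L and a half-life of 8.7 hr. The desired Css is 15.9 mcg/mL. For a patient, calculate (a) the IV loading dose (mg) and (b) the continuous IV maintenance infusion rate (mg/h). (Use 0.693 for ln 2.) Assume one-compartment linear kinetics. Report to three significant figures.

(a) 4020 mg; (b) 320 mg/h

LD = Vd × C = 253.0 × 15.9 = 4023 mg
CL = 0.693 × Vd / t½ = 0.693 × 253.0 / 8.7 = 20.15 L/h
Infusion rate = CL × Css = 20.15 × 15.9 = 320.4 mg/h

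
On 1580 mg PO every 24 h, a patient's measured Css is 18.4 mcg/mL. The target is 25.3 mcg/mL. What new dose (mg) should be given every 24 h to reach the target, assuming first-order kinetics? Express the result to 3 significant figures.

2170 mg

With linear kinetics, Css is proportional to dose rate (D/τ) at fixed clearance.
D₂ = D₁ × (Css,target / Css,current) = 1580 × 25.3/18.4 = 2173 mg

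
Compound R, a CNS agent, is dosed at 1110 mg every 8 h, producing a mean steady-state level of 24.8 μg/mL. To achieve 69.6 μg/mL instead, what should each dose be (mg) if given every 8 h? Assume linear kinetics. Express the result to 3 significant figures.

3120 mg

For first-order elimination, Css ∝ F·D/(CL·τ); F and CL are unchanged, so Css ∝ D/τ.
D₂ = D₁ × (Css,target / Css,current) = 1110 × 69.6/24.8 = 3115 mg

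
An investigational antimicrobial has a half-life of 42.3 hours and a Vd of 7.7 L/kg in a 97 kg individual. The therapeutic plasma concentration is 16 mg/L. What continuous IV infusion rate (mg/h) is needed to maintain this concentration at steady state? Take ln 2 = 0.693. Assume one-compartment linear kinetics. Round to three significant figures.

196 mg/h

Vd(total) = 97 kg × 7.7 L/kg = 746.9 L
k = 0.693/42.3 = 0.01638 h⁻¹, so CL = k·Vd = 0.01638 × 746.9 = 12.23 L/h
Infusion rate = CL × Css = 12.23 × 16 = 195.7 mg/h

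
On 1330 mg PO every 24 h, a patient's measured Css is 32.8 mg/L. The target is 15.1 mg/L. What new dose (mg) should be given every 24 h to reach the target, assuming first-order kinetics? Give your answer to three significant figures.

612 mg

With linear kinetics, Css is proportional to dose rate (D/τ) at fixed clearance.
D₂ = D₁ × (Css,target / Css,current) = 1330 × 15.1/32.8 = 612.3 mg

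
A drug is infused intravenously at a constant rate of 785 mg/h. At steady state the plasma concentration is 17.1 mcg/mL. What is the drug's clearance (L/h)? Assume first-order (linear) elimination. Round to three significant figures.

At steady state, infusion rate = CL × Css, so CL = rate / Css.
CL = 785 / 17.1 = 45.91 L/h

45.9 L/h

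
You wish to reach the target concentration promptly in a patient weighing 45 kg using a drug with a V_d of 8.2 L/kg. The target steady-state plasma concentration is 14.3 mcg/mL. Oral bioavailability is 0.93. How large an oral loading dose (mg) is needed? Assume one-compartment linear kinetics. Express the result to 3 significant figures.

5670 mg

Vd(total) = 45 kg × 8.2 L/kg = 369.0 L
LD = Vd × C / F = 369.0 × 14.30 / 0.93 = 5674 mg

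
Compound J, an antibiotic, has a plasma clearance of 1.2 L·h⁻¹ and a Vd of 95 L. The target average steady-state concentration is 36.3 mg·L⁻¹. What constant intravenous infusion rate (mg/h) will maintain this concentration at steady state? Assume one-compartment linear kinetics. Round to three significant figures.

R₀ = 1.200 × 36.3 = 43.56 mg/h

43.6 mg/h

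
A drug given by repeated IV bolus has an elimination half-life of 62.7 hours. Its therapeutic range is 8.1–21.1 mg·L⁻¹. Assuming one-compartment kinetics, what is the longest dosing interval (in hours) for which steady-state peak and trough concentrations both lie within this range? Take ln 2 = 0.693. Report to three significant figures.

k = 0.693 / t½ = 0.693 / 62.7 = 0.01105 h⁻¹
Between IV bolus doses, concentration decays as C = C₀·e^(−kτ), so C_peak/C_trough = e^(kτ).
τ_max = ln(C_peak/C_trough) / k = ln(21.1/8.1) / 0.01105 = 0.9574 / 0.01105 = 86.64 h

86.6 h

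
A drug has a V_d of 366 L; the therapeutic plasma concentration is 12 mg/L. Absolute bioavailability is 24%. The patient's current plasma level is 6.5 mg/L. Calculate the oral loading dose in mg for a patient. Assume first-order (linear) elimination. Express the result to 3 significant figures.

8390 mg

The loading dose fills Vd to the target concentration.
Concentration deficit ΔC = 12 − 6.5 = 5.500 mg/L
LD = Vd × ΔC / F = 366.0 × 5.500 / 0.24 = 8388 mg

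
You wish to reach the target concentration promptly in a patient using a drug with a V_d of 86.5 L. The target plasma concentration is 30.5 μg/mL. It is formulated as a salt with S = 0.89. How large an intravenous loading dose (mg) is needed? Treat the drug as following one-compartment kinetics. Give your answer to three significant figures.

2960 mg

The loading dose fills Vd to the target concentration.
LD = Vd × C / S = 86.50 × 30.50 / 0.89 = 2964 mg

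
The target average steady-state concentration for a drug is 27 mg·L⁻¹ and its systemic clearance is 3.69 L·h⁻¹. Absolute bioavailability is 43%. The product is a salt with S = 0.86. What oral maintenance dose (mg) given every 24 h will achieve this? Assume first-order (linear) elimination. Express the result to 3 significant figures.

6470 mg

D = CL × Css × τ / F / S = 3.690 × 27 × 24 / 0.43 / 0.86 = 6466 mg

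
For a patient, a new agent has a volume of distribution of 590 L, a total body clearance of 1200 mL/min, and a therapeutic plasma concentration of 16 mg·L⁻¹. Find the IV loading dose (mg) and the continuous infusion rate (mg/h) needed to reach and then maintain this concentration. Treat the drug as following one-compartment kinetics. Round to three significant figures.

(a) 9440 mg; (b) 1150 mg/h

LD = Vd · C_target = 590.0 × 16 = 9440 mg
Convert clearance: 1200 mL/min × 60 min/h ÷ 1000 mL/L = 72.00 L/h
Infusion rate = 72.00 L/h × 16 mg/L = 1152 mg/h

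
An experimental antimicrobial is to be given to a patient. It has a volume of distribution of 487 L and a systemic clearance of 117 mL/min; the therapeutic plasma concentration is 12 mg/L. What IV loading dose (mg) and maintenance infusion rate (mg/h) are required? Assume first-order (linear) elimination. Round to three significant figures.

Loading dose = Vd × C = 487.0 × 12 = 5844 mg
Convert clearance: 117 mL/min × 60 min/h ÷ 1000 mL/L = 7.020 L/h
Maintenance: replace elimination → rate = CL × Css = 7.020 × 12 = 84.24 mg/h

(a) 5840 mg; (b) 84.2 mg/h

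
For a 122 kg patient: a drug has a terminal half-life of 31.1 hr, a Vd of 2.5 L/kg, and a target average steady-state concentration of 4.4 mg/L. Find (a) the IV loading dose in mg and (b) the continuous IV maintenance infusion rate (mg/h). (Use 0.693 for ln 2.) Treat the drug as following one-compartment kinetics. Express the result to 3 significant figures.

Total Vd = 2.5 × 122 = 305.0 L
LD = Vd × C = 305.0 × 4.4 = 1342 mg
CL = 0.693 × Vd / t½ = 0.693 × 305.0 / 31.1 = 6.796 L/h
Infusion rate = CL × Css = 6.796 × 4.4 = 29.90 mg/h

(a) 1340 mg; (b) 29.9 mg/h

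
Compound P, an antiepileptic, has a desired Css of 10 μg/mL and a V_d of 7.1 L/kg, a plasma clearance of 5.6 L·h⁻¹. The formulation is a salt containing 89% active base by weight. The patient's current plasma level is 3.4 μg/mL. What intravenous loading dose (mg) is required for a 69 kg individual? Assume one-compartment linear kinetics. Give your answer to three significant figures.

3630 mg

Vd(total) = 69 kg × 7.1 L/kg = 489.9 L
Concentration deficit ΔC = 10 − 3.4 = 6.600 mg/L
LD = Vd × ΔC / S = 489.9 × 6.600 / 0.89 = 3633 mg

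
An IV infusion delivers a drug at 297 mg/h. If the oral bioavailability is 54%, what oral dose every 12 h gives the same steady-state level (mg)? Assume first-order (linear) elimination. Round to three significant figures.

6600 mg

To maintain the same Css, the systemic dosing rate must be unchanged: F·D/τ = infusion rate.
D = rate × τ / F = 297 × 12 / 0.54 = 6600 mg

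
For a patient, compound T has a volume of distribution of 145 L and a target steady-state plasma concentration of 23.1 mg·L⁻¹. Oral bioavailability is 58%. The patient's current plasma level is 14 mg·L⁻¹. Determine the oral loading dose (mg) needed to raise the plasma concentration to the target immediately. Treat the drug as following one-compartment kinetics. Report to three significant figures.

The loading dose fills Vd to the target concentration.
Concentration deficit ΔC = 23.1 − 14 = 9.100 mg/L
LD = Vd × ΔC / F = 145.0 × 9.100 / 0.58 = 2275 mg

2280 mg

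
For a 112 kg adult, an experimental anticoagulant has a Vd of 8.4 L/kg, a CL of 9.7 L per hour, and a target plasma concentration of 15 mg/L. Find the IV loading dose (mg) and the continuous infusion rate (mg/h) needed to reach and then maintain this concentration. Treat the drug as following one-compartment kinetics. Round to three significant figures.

Vd = 8.4 L/kg × 112 kg = 940.8 L
Loading dose = Vd × C = 940.8 × 15 = 14110 mg
Maintenance infusion rate = CL × Css = 9.700 × 15 = 145.5 mg/h

(a) 14100 mg; (b) 146 mg/h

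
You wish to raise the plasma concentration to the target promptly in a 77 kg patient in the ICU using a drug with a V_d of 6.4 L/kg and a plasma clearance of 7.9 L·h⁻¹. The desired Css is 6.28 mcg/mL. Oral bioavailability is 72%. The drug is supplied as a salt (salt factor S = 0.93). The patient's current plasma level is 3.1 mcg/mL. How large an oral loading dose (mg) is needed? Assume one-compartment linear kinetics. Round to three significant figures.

2340 mg

Vd(total) = 77 kg × 6.4 L/kg = 492.8 L
Concentration deficit ΔC = 6.28 − 3.1 = 3.180 mg/L
LD = Vd × ΔC / F / S = 492.8 × 3.180 / 0.72 / 0.93 = 2340 mg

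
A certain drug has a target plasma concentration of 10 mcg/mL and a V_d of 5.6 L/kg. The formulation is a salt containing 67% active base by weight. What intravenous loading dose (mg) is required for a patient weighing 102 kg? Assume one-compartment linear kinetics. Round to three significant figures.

8530 mg

Vd = 5.6 L/kg × 102 kg = 571.2 L
The loading dose fills Vd to the target concentration.
LD = Vd × C / S = 571.2 × 10.00 / 0.67 = 8525 mg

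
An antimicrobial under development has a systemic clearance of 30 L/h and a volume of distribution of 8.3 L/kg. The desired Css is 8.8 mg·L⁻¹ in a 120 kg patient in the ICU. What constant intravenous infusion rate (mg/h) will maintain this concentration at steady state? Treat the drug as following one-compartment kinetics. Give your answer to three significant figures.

264 mg/h

Infusion rate = CL · Css = 30.00 L/h × 8.8 mg/L = 264.0 mg/h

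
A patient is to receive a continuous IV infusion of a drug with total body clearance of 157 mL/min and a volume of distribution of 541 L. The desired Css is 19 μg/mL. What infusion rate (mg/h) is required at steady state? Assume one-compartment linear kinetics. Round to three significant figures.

CL = 157 mL/min × 60/1000 = 9.420 L/h
Rate = CL × Css = 9.420 × 19 = 179.0 mg/h

179 mg/h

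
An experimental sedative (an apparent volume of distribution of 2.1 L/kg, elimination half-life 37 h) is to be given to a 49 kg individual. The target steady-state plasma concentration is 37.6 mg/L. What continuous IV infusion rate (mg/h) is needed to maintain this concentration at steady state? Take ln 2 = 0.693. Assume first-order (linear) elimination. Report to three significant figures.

72.5 mg/h

Vd(total) = 49 kg × 2.1 L/kg = 102.9 L
CL = 0.693 × Vd / t½ = 0.693 × 102.9 / 37 = 1.927 L/h
Infusion rate = CL × Css = 1.927 × 37.6 = 72.46 mg/h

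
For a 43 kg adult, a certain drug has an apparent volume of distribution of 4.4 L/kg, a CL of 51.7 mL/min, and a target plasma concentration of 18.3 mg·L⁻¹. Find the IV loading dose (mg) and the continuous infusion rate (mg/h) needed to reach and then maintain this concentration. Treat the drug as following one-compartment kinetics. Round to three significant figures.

Vd = 4.4 L/kg × 43 kg = 189.2 L
LD = Vd · C_target = 189.2 × 18.3 = 3462 mg
Convert clearance: 51.7 mL/min × 60 min/h ÷ 1000 mL/L = 3.102 L/h
Maintenance infusion rate = CL × Css = 3.102 × 18.3 = 56.77 mg/h

(a) 3460 mg; (b) 56.8 mg/h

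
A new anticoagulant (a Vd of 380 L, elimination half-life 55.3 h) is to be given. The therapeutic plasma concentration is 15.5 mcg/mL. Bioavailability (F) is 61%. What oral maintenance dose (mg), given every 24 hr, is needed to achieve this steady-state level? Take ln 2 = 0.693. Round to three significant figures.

2900 mg

CL = ln 2 · Vd / t½ = 0.693 × 380.0 / 55.3 = 4.762 L/h
D = CL × Css × τ / F = 4.762 × 15.5 × 24 / 0.61 = 2904 mg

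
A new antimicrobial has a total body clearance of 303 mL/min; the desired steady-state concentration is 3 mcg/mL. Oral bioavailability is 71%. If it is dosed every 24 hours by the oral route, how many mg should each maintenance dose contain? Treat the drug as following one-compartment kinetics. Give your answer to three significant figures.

1840 mg

CL = 303 mL/min × 60/1000 = 18.18 L/h
D = CL × Css × τ / F = 18.18 × 3 × 24 / 0.71 = 1844 mg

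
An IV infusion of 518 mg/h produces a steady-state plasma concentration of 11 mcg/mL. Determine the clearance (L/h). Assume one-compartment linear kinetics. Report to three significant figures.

At steady state, infusion rate = CL × Css, so CL = rate / Css.
CL = 518 / 11 = 47.09 L/h

47.1 L/h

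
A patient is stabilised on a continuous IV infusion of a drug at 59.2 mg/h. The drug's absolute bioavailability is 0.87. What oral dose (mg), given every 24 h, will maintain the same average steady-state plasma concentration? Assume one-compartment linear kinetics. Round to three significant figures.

1630 mg

To maintain the same Css, the systemic dosing rate must be unchanged: F·D/τ = infusion rate.
D = rate × τ / F = 59.2 × 24 / 0.87 = 1633 mg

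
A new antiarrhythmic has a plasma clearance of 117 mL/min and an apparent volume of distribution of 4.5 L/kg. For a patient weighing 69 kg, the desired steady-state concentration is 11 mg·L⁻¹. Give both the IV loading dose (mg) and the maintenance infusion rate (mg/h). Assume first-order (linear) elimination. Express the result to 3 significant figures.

Vd = 4.5 L/kg × 69 kg = 310.5 L
LD = Vd · C_target = 310.5 × 11 = 3416 mg
Convert clearance: 117 mL/min × 60 min/h ÷ 1000 mL/L = 7.020 L/h
Maintenance infusion rate = CL × Css = 7.020 × 11 = 77.22 mg/h

(a) 3420 mg; (b) 77.2 mg/h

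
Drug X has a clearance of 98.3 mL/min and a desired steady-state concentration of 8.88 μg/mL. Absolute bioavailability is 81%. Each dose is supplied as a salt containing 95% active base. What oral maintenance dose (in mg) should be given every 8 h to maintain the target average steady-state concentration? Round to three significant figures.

Convert clearance: 98.3 mL/min × 60 min/h ÷ 1000 mL/L = 5.898 L/h
D = CL × Css × τ / F / S = 5.898 × 8.88 × 8 / 0.81 / 0.95 = 544.5 mg

545 mg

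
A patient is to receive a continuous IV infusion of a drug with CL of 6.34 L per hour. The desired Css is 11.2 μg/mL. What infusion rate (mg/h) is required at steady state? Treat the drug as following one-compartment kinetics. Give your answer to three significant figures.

71.0 mg/h

At steady state, infusion rate equals elimination rate: rate in = CL × Css.
Infusion rate = CL · Css = 6.340 L/h × 11.2 mg/L = 71.01 mg/h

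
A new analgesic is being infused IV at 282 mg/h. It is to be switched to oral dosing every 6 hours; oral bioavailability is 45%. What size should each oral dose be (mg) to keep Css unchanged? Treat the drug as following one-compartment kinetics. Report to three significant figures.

3760 mg

To maintain the same Css, the systemic dosing rate must be unchanged: F·D/τ = infusion rate.
D = rate × τ / F = 282 × 6 / 0.45 = 3760 mg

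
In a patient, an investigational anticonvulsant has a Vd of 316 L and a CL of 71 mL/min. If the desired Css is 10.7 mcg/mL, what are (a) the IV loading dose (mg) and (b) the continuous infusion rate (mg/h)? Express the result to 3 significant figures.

(a) 3380 mg; (b) 45.6 mg/h

LD = Vd · C_target = 316.0 × 10.7 = 3381 mg
CL = 71 mL/min = 71 × 0.06 = 4.260 L/h
Maintenance infusion rate = CL × Css = 4.260 × 10.7 = 45.58 mg/h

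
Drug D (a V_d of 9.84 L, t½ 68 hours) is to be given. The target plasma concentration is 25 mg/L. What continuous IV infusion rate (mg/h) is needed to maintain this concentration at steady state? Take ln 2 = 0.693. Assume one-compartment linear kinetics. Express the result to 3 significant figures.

2.51 mg/h

CL = 0.693 × Vd / t½ = 0.693 × 9.840 / 68 = 0.1003 L/h
Infusion rate = CL × Css = 0.1003 × 25 = 2.508 mg/h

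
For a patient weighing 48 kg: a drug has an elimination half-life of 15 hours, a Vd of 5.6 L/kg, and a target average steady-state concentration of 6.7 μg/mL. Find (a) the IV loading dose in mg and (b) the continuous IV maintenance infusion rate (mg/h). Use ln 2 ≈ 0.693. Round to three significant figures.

Vd = 5.6 L/kg × 48 kg = 268.8 L
LD = Vd × C = 268.8 × 6.7 = 1801 mg
CL = 0.693 × Vd / t½ = 0.693 × 268.8 / 15 = 12.42 L/h
Infusion rate = CL × Css = 12.42 × 6.7 = 83.21 mg/h

(a) 1800 mg; (b) 83.2 mg/h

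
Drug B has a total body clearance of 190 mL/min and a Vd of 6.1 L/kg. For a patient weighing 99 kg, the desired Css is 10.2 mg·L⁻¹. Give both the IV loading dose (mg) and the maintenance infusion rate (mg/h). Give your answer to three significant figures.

Total Vd = 6.1 × 99 = 603.9 L
Loading: fill Vd to C_target → 603.9 L × 10.2 mg/L = 6160 mg
CL = 190 mL/min × 60/1000 = 11.40 L/h
Maintenance infusion rate = CL × Css = 11.40 × 10.2 = 116.3 mg/h

(a) 6160 mg; (b) 116 mg/h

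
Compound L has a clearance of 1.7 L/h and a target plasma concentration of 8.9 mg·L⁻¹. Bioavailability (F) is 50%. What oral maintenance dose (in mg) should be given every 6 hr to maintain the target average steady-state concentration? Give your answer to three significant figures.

At steady state, dose per interval replaces the amount cleared in that interval: F·D/τ = CL·Css.
D = CL × Css × τ / F = 1.700 × 8.9 × 6 / 0.5 = 181.6 mg

182 mg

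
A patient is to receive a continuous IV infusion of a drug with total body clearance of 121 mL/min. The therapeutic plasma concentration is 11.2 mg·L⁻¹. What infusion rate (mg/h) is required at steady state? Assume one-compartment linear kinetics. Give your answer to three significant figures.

81.3 mg/h

Convert clearance: 121 mL/min × 60 min/h ÷ 1000 mL/L = 7.260 L/h
At steady state, infusion rate equals elimination rate: rate in = CL × Css.
R₀ = 7.260 × 11.2 = 81.31 mg/h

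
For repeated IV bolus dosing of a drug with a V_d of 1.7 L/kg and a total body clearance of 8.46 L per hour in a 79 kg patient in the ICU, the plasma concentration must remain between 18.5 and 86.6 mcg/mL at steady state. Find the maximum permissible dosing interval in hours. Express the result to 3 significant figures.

24.5 h

Vd = 1.7 L/kg × 79 kg = 134.3 L
k = CL / Vd = 8.460 / 134.3 = 0.06299 h⁻¹
Between IV bolus doses, concentration decays as C = C₀·e^(−kτ), so C_peak/C_trough = e^(kτ).
τ_max = ln(C_peak/C_trough) / k = ln(86.6/18.5) / 0.06299 = 1.544 / 0.06299 = 24.51 h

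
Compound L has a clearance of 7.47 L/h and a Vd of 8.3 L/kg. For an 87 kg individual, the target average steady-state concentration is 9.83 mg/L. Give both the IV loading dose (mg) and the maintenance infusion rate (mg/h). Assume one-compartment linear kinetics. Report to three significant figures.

(a) 7100 mg; (b) 73.4 mg/h

Total Vd = 8.3 × 87 = 722.1 L
Loading dose = Vd × C = 722.1 × 9.83 = 7098 mg
Infusion rate = 7.470 L/h × 9.83 mg/L = 73.43 mg/h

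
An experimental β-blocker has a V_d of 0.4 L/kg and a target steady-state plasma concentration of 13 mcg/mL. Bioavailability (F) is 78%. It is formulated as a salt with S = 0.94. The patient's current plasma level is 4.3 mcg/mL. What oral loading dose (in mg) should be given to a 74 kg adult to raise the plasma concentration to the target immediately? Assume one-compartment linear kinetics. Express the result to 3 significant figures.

351 mg

Vd(total) = 74 kg × 0.4 L/kg = 29.60 L
Concentration deficit ΔC = 13 − 4.3 = 8.700 mg/L
LD = Vd × ΔC / F / S = 29.60 × 8.700 / 0.78 / 0.94 = 351.2 mg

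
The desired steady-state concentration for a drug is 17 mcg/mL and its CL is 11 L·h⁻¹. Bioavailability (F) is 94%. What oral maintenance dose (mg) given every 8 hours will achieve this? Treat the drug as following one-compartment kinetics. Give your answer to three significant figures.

D = CL × Css × τ / F = 11.00 × 17 × 8 / 0.94 = 1591 mg

1590 mg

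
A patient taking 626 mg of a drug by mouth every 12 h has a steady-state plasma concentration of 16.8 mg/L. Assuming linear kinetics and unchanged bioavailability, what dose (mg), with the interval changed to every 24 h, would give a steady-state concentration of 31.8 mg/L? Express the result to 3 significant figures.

For first-order elimination, Css ∝ F·D/(CL·τ); F and CL are unchanged, so Css ∝ D/τ.
D₂ = D₁ × (Css,target / Css,current) × (τ₂/τ₁) = 626 × (31.8/16.8) × (24/12) = 2370 mg

2370 mg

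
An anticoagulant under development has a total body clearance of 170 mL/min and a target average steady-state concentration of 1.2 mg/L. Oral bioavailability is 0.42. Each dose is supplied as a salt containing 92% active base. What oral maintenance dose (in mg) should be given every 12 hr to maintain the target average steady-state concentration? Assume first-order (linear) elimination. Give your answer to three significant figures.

CL = 170 mL/min × 60/1000 = 10.20 L/h
At steady state, dose per interval replaces the amount cleared in that interval: F·S·D/τ = CL·Css.
D = CL × Css × τ / F / S = 10.20 × 1.2 × 12 / 0.42 / 0.92 = 380.1 mg

380 mg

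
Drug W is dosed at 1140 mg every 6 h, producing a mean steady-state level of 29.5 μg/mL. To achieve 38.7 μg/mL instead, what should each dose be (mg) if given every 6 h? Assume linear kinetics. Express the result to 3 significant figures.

With linear kinetics, Css is proportional to dose rate (D/τ) at fixed clearance.
D₂ = D₁ × (Css,target / Css,current) = 1140 × 38.7/29.5 = 1496 mg

1500 mg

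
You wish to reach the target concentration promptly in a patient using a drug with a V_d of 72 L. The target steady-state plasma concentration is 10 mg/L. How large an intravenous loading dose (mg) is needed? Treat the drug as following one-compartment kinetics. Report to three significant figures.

720 mg

The loading dose fills Vd to the target concentration.
LD = Vd × C = 72.00 × 10.00 = 720.0 mg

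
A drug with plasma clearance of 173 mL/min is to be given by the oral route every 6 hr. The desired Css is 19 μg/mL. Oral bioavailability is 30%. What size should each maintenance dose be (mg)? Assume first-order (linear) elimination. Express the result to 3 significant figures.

CL = 173 mL/min = 173 × 0.06 = 10.38 L/h
At steady state, dose per interval replaces the amount cleared in that interval: F·D/τ = CL·Css.
D = CL × Css × τ / F = 10.38 × 19 × 6 / 0.3 = 3944 mg

3940 mg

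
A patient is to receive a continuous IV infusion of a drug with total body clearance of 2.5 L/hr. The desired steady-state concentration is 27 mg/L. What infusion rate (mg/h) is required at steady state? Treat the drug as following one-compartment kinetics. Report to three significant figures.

At steady state, infusion rate equals elimination rate: rate in = CL × Css.
R₀ = 2.500 × 27 = 67.50 mg/h

67.5 mg/h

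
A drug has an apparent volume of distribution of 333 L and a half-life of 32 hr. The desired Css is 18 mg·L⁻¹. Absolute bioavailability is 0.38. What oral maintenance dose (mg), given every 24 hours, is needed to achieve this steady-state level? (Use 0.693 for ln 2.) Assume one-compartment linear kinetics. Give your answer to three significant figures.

CL = 0.693 × Vd / t½ = 0.693 × 333.0 / 32 = 7.212 L/h
D = CL × Css × τ / F = 7.212 × 18 × 24 / 0.38 = 8199 mg

8200 mg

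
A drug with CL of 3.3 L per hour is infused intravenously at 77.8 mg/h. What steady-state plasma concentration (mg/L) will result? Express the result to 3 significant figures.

Css = rate / CL = 77.8 / 3.300 = 23.58 mg/L

23.6 mg/L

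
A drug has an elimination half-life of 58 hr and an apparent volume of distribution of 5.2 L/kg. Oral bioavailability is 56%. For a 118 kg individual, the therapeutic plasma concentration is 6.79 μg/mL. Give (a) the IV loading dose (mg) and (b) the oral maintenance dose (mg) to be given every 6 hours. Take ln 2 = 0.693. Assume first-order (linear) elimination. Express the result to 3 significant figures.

(a) 4170 mg; (b) 533 mg

Vd(total) = 118 kg × 5.2 L/kg = 613.6 L
LD = Vd × C = 613.6 × 6.79 = 4166 mg
CL = 0.693 × Vd / t½ = 0.693 × 613.6 / 58 = 7.331 L/h
D = CL × Css × τ / F = 7.331 × 6.79 × 6 / 0.56 = 533.3 mg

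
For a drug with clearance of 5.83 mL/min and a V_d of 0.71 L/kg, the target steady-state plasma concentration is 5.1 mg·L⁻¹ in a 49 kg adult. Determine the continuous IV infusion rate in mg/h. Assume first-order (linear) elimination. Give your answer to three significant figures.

1.78 mg/h

Convert clearance: 5.83 mL/min × 60 min/h ÷ 1000 mL/L = 0.3498 L/h
Rate = CL × Css = 0.3498 × 5.1 = 1.784 mg/h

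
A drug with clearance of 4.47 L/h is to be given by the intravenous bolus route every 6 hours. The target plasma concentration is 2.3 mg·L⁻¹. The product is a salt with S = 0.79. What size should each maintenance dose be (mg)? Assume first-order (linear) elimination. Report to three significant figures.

D = CL × Css × τ / S = 4.470 × 2.3 × 6 / 0.79 = 78.08 mg

78.1 mg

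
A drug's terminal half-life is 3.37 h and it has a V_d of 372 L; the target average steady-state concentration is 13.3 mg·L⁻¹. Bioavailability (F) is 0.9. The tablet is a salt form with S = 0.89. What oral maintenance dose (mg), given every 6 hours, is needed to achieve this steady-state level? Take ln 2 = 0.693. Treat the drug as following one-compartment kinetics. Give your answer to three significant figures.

CL = 0.693 × Vd / t½ = 0.693 × 372.0 / 3.37 = 76.50 L/h
D = CL × Css × τ / F / S = 76.50 × 13.3 × 6 / 0.9 / 0.89 = 7621 mg

7620 mg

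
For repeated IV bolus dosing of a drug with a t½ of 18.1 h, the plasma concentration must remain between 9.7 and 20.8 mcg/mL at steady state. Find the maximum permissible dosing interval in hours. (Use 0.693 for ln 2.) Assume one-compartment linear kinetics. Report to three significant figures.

19.9 h

k = 0.693 / t½ = 0.693 / 18.1 = 0.03829 h⁻¹
Between IV bolus doses, concentration decays as C = C₀·e^(−kτ), so C_peak/C_trough = e^(kτ).
τ_max = ln(C_peak/C_trough) / k = ln(20.8/9.7) / 0.03829 = 0.7628 / 0.03829 = 19.92 h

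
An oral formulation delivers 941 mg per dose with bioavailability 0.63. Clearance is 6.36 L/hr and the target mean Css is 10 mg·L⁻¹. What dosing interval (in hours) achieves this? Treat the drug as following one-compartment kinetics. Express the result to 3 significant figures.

F·D/τ = CL·Css → τ = F·D / (CL·Css).
τ = 0.63 × 941 / (6.36 × 10) = 9.321 h

9.32 h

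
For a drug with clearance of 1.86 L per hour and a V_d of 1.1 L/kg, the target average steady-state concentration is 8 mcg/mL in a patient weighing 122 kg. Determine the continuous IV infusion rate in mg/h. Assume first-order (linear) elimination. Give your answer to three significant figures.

14.9 mg/h

Vd does not affect the maintenance rate; only clearance governs steady-state input.
Infusion rate = CL · Css = 1.860 L/h × 8 mg/L = 14.88 mg/h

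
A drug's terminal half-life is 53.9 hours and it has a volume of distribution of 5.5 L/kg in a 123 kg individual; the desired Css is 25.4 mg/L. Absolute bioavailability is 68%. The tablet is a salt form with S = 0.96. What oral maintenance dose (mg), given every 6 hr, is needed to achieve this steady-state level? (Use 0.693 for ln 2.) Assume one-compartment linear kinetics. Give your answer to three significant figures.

2030 mg

Vd(total) = 123 kg × 5.5 L/kg = 676.5 L
CL = 0.693 × Vd / t½ = 0.693 × 676.5 / 53.9 = 8.698 L/h
D = CL × Css × τ / F / S = 8.698 × 25.4 × 6 / 0.68 / 0.96 = 2031 mg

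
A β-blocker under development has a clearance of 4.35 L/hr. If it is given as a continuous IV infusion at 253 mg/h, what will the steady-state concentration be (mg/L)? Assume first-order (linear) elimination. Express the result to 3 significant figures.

58.2 mg/L

Css = rate / CL = 253 / 4.350 = 58.16 mg/L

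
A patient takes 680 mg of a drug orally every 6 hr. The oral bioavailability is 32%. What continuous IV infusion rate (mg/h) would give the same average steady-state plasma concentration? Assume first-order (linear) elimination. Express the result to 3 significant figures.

Equivalent systemic input: infusion rate = F·D/τ.
Rate = 0.32 × 680 / 6 = 36.27 mg/h

36.3 mg/h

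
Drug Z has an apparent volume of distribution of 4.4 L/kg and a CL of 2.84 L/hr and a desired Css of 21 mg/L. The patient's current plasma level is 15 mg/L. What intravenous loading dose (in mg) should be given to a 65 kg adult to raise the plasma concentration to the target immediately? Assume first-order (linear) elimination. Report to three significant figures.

1720 mg

Vd = 4.4 L/kg × 65 kg = 286.0 L
Concentration deficit ΔC = 21 − 15 = 6.000 mg/L
LD = Vd × ΔC = 286.0 × 6.000 = 1716 mg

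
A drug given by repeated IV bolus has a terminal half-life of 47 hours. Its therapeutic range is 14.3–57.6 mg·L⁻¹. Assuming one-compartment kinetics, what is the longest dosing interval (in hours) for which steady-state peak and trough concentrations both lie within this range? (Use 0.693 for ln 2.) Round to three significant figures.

94.5 h

k = 0.693 / t½ = 0.693 / 47 = 0.01474 h⁻¹
Between IV bolus doses, concentration decays as C = C₀·e^(−kτ), so C_peak/C_trough = e^(kτ).
τ_max = ln(C_peak/C_trough) / k = ln(57.6/14.3) / 0.01474 = 1.393 / 0.01474 = 94.50 h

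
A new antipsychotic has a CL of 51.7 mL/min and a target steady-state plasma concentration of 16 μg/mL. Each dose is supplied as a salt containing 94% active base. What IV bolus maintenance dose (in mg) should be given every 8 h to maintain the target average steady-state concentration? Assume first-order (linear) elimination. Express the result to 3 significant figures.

422 mg

Convert clearance: 51.7 mL/min × 60 min/h ÷ 1000 mL/L = 3.102 L/h
D = CL × Css × τ / S = 3.102 × 16 × 8 / 0.94 = 422.4 mg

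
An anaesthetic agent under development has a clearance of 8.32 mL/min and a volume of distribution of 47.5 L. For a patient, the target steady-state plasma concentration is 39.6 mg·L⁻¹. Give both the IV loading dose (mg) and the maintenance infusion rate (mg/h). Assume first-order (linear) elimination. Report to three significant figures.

LD = Vd · C_target = 47.50 × 39.6 = 1881 mg
CL = 8.32 mL/min × 60/1000 = 0.4992 L/h
Infusion rate = 0.4992 L/h × 39.6 mg/L = 19.77 mg/h

(a) 1880 mg; (b) 19.8 mg/h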